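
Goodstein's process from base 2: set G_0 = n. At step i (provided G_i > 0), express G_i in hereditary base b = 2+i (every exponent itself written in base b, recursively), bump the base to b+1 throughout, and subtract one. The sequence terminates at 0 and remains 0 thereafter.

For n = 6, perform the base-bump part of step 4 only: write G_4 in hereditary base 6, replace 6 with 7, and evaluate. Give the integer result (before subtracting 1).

[0] 6 ≡ 2^2 + 2 (base 2). Lift 3: 30. −1: 29.
[1] 29 ≡ 3^3 + 2 (base 3). Lift 4: 258. −1: 257.
[2] 257 ≡ 4^4 + 1 (base 4). Lift 5: 3126. −1: 3125.
[3] 3125 ≡ 5^5 (base 5). Lift 6: 46656. −1: 46655.
[4] 46655 ≡ 5·6^5 + 5·6^4 + 5·6^3 + 5·6^2 + 5·6 + 5 (base 6). Lift 7: 98040. −1: 98039.

98040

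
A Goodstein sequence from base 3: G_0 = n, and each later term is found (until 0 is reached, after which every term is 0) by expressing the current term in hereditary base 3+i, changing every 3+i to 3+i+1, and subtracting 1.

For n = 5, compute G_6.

step 0: 5 = 3 + 2; sub 4 for 3: 4 + 2; = 6; G_1 = 6−1 = 5
step 1: 5 = 4 + 1; sub 5 for 4: 5 + 1; = 6; G_2 = 6−1 = 5
step 2: 5 = 5; sub 6 for 5: 6; = 6; G_3 = 6−1 = 5
step 3: 5 = 5; sub 7 for 6: 5; = 5; G_4 = 5−1 = 4
step 4: 4 = 4; sub 8 for 7: 4; = 4; G_5 = 4−1 = 3
step 5: 3 = 3; sub 9 for 8: 3; = 3; G_6 = 3−1 = 2
step 6: 2 = 2; sub 10 for 9: 2; = 2; G_7 = 2−1 = 1

2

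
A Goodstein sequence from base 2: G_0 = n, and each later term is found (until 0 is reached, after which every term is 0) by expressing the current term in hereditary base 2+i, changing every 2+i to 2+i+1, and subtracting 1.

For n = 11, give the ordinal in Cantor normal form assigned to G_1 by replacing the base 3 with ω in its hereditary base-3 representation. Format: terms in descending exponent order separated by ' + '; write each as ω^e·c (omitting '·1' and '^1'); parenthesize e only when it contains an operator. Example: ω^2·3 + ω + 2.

ω^(ω + 1) + ω

G_0=11  [base 2] 2^(2 + 1) + 2 + 1  →[2↦3]→  3^(3 + 1) + 3 + 1 = 85  −1 ⇒ G_1=84
G_1=84  [base 3] 3^(3 + 1) + 3  →[3↦4]→  4^(4 + 1) + 4 = 1028  −1 ⇒ G_2=1027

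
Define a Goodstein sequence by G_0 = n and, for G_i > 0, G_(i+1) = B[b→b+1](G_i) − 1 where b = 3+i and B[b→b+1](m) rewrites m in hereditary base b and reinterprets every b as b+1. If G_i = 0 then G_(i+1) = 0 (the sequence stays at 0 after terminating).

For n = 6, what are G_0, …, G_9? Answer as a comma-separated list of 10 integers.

6, 7, 7, 7, 7, 7, 6, 5, 4, 3

G_0 = 6. HB_3(6) = 2·3. Bump = 8. G_1 = 7.
G_1 = 7. HB_4(7) = 4 + 3. Bump = 8. G_2 = 7.
G_2 = 7. HB_5(7) = 5 + 2. Bump = 8. G_3 = 7.
G_3 = 7. HB_6(7) = 6 + 1. Bump = 8. G_4 = 7.
G_4 = 7. HB_7(7) = 7. Bump = 8. G_5 = 7.
G_5 = 7. HB_8(7) = 7. Bump = 7. G_6 = 6.
G_6 = 6. HB_9(6) = 6. Bump = 6. G_7 = 5.
G_7 = 5. HB_10(5) = 5. Bump = 5. G_8 = 4.
G_8 = 4. HB_11(4) = 4. Bump = 4. G_9 = 3.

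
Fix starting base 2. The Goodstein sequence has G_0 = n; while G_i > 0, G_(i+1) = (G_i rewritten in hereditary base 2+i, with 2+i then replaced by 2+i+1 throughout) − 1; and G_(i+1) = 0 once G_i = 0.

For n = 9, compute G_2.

1023

G_0 = 9. HB_2(9) = 2^(2 + 1) + 1. Bump = 82. G_1 = 81.
G_1 = 81. HB_3(81) = 3^(3 + 1). Bump = 1024. G_2 = 1023.
G_2 = 1023. HB_4(1023) = 3·4^4 + 3·4^3 + 3·4^2 + 3·4 + 3. Bump = 9843. G_3 = 9842.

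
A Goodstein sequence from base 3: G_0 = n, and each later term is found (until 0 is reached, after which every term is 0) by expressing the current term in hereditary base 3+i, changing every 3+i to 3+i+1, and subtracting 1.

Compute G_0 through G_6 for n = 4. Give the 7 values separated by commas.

4, 4, 4, 3, 2, 1, 0

i=0: 4 = 3 + 1 (b=3); 3→4: 4 + 1 = 5; 5−1 = 4
i=1: 4 = 4 (b=4); 4→5: 5 = 5; 5−1 = 4
i=2: 4 = 4 (b=5); 5→6: 4 = 4; 4−1 = 3
i=3: 3 = 3 (b=6); 6→7: 3 = 3; 3−1 = 2
i=4: 2 = 2 (b=7); 7→8: 2 = 2; 2−1 = 1
i=5: 1 = 1 (b=8); 8→9: 1 = 1; 1−1 = 0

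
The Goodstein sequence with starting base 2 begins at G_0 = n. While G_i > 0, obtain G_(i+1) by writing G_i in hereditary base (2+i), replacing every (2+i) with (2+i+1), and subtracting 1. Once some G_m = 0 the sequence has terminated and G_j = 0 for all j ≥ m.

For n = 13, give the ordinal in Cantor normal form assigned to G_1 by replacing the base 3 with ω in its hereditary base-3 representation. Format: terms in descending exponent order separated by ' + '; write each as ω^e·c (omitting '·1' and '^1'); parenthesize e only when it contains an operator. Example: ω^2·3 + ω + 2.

step 0: 13 = 2^(2 + 1) + 2^2 + 1; sub 3 for 2: 3^(3 + 1) + 3^3 + 1; = 109; G_1 = 109−1 = 108
step 1: 108 = 3^(3 + 1) + 3^3; sub 4 for 3: 4^(4 + 1) + 4^4; = 1280; G_2 = 1280−1 = 1279

ω^(ω + 1) + ω^ω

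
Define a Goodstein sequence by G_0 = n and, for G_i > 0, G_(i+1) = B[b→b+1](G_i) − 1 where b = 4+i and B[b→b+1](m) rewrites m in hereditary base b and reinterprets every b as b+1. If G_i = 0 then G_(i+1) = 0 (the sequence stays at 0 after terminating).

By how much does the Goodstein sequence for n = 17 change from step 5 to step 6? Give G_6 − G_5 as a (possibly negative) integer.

4

G_0=17  [base 4] 4^2 + 1  →[4↦5]→  5^2 + 1 = 26  −1 ⇒ G_1=25
G_1=25  [base 5] 5^2  →[5↦6]→  6^2 = 36  −1 ⇒ G_2=35
G_2=35  [base 6] 5·6 + 5  →[6↦7]→  5·7 + 5 = 40  −1 ⇒ G_3=39
G_3=39  [base 7] 5·7 + 4  →[7↦8]→  5·8 + 4 = 44  −1 ⇒ G_4=43
G_4=43  [base 8] 5·8 + 3  →[8↦9]→  5·9 + 3 = 48  −1 ⇒ G_5=47
G_5=47  [base 9] 5·9 + 2  →[9↦10]→  5·10 + 2 = 52  −1 ⇒ G_6=51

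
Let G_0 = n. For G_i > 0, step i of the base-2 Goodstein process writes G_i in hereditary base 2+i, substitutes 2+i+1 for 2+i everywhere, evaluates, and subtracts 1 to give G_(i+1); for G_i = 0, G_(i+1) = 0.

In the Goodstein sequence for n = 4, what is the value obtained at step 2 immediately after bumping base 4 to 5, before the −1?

[0] 4 ≡ 2^2 (base 2). Lift 3: 27. −1: 26.
[1] 26 ≡ 2·3^2 + 2·3 + 2 (base 3). Lift 4: 42. −1: 41.
[2] 41 ≡ 2·4^2 + 2·4 + 1 (base 4). Lift 5: 61. −1: 60.

61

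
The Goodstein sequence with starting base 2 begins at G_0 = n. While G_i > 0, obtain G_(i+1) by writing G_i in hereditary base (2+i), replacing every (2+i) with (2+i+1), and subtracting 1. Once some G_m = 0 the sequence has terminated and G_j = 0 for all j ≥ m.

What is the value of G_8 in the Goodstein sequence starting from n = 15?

base 2: 15 = 2^(2 + 1) + 2^2 + 2 + 1; at 3: 3^(3 + 1) + 3^3 + 3 + 1 = 112; next = 111
base 3: 111 = 3^(3 + 1) + 3^3 + 3; at 4: 4^(4 + 1) + 4^4 + 4 = 1284; next = 1283
base 4: 1283 = 4^(4 + 1) + 4^4 + 3; at 5: 5^(5 + 1) + 5^5 + 3 = 18753; next = 18752
base 5: 18752 = 5^(5 + 1) + 5^5 + 2; at 6: 6^(6 + 1) + 6^6 + 2 = 326594; next = 326593
base 6: 326593 = 6^(6 + 1) + 6^6 + 1; at 7: 7^(7 + 1) + 7^7 + 1 = 6588345; next = 6588344
base 7: 6588344 = 7^(7 + 1) + 7^7; at 8: 8^(8 + 1) + 8^8 = 150994944; next = 150994943
base 8: 150994943 = 8^(8 + 1) + 7·8^7 + 7·8^6 + 7·8^5 + 7·8^4 + 7·8^3 + 7·8^2 + 7·8 + 7; at 9: 9^(9 + 1) + 7·9^7 + 7·9^6 + 7·9^5 + 7·9^4 + 7·9^3 + 7·9^2 + 7·9 + 7 = 3524450281; next = 3524450280
base 9: 3524450280 = 9^(9 + 1) + 7·9^7 + 7·9^6 + 7·9^5 + 7·9^4 + 7·9^3 + 7·9^2 + 7·9 + 6; at 10: 10^(10 + 1) + 7·10^7 + 7·10^6 + 7·10^5 + 7·10^4 + 7·10^3 + 7·10^2 + 7·10 + 6 = 100077777776; next = 100077777775
base 10: 100077777775 = 10^(10 + 1) + 7·10^7 + 7·10^6 + 7·10^5 + 7·10^4 + 7·10^3 + 7·10^2 + 7·10 + 5; at 11: 11^(11 + 1) + 7·11^7 + 7·11^6 + 7·11^5 + 7·11^4 + 7·11^3 + 7·11^2 + 7·11 + 5 = 3138578427935; next = 3138578427934

100077777775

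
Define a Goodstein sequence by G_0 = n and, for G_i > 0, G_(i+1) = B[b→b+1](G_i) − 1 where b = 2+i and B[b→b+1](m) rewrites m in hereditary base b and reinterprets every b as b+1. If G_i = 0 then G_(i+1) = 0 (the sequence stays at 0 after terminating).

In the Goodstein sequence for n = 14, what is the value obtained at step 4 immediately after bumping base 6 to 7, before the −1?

step 0: 14 = 2^(2 + 1) + 2^2 + 2; sub 3 for 2: 3^(3 + 1) + 3^3 + 3; = 111; G_1 = 111−1 = 110
step 1: 110 = 3^(3 + 1) + 3^3 + 2; sub 4 for 3: 4^(4 + 1) + 4^4 + 2; = 1282; G_2 = 1282−1 = 1281
step 2: 1281 = 4^(4 + 1) + 4^4 + 1; sub 5 for 4: 5^(5 + 1) + 5^5 + 1; = 18751; G_3 = 18751−1 = 18750
step 3: 18750 = 5^(5 + 1) + 5^5; sub 6 for 5: 6^(6 + 1) + 6^6; = 326592; G_4 = 326592−1 = 326591

5862841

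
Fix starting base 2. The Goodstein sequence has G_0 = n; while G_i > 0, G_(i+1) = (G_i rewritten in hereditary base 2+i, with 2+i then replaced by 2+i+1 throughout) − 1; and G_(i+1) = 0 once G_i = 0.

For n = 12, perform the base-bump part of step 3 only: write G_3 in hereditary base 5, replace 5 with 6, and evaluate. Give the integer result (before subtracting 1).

G_0 = 12. HB_2(12) = 2^(2 + 1) + 2^2. Bump = 108. G_1 = 107.
G_1 = 107. HB_3(107) = 3^(3 + 1) + 2·3^2 + 2·3 + 2. Bump = 1066. G_2 = 1065.
G_2 = 1065. HB_4(1065) = 4^(4 + 1) + 2·4^2 + 2·4 + 1. Bump = 15686. G_3 = 15685.
G_3 = 15685. HB_5(15685) = 5^(5 + 1) + 2·5^2 + 2·5. Bump = 280020. G_4 = 280019.

280020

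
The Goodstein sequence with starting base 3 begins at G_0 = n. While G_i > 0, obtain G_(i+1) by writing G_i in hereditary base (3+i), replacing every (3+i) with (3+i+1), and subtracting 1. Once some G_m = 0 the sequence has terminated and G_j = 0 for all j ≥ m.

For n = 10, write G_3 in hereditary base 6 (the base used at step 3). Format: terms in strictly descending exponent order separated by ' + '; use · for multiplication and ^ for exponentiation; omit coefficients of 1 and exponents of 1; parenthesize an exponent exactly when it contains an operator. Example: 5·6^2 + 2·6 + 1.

4·6 + 3

10 —HB3→ 3^2 + 1 —bump→ 4^2 + 1 = 17 —(−1)→ 16
16 —HB4→ 4^2 —bump→ 5^2 = 25 —(−1)→ 24
24 —HB5→ 4·5 + 4 —bump→ 4·6 + 4 = 28 —(−1)→ 27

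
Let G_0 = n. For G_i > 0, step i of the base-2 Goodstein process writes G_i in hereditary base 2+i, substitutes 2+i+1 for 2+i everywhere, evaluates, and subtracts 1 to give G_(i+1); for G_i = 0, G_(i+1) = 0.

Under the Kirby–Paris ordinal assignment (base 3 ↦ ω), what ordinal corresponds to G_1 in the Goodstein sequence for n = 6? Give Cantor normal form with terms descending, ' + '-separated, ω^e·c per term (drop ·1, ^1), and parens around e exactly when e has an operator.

ω^ω + 2

[0] 6 ≡ 2^2 + 2 (base 2). Lift 3: 30. −1: 29.
[1] 29 ≡ 3^3 + 2 (base 3). Lift 4: 258. −1: 257.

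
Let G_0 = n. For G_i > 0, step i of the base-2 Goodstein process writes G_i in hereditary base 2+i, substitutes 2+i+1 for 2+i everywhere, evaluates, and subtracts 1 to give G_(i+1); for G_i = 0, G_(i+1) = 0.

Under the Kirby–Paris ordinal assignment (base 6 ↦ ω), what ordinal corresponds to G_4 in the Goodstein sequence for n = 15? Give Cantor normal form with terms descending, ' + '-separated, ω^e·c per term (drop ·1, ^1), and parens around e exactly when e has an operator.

ω^(ω + 1) + ω^ω + 1

15 —HB2→ 2^(2 + 1) + 2^2 + 2 + 1 —bump→ 3^(3 + 1) + 3^3 + 3 + 1 = 112 —(−1)→ 111
111 —HB3→ 3^(3 + 1) + 3^3 + 3 —bump→ 4^(4 + 1) + 4^4 + 4 = 1284 —(−1)→ 1283
1283 —HB4→ 4^(4 + 1) + 4^4 + 3 —bump→ 5^(5 + 1) + 5^5 + 3 = 18753 —(−1)→ 18752
18752 —HB5→ 5^(5 + 1) + 5^5 + 2 —bump→ 6^(6 + 1) + 6^6 + 2 = 326594 —(−1)→ 326593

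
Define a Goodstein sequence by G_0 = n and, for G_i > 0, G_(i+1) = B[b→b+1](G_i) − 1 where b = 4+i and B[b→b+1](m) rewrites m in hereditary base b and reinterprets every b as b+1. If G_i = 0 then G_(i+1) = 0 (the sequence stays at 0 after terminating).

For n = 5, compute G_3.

G_0=5  [base 4] 4 + 1  →[4↦5]→  5 + 1 = 6  −1 ⇒ G_1=5
G_1=5  [base 5] 5  →[5↦6]→  6 = 6  −1 ⇒ G_2=5
G_2=5  [base 6] 5  →[6↦7]→  5 = 5  −1 ⇒ G_3=4

4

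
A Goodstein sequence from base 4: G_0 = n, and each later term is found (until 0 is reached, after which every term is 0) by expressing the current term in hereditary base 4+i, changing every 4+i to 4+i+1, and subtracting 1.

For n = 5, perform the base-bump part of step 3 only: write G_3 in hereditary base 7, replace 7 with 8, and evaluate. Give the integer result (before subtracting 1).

4

(0) 5|_4 = 4 + 1 ↦ 5 + 1|_5 = 6 ⇒ 5
(1) 5|_5 = 5 ↦ 6|_6 = 6 ⇒ 5
(2) 5|_6 = 5 ↦ 5|_7 = 5 ⇒ 4
(3) 4|_7 = 4 ↦ 4|_8 = 4 ⇒ 3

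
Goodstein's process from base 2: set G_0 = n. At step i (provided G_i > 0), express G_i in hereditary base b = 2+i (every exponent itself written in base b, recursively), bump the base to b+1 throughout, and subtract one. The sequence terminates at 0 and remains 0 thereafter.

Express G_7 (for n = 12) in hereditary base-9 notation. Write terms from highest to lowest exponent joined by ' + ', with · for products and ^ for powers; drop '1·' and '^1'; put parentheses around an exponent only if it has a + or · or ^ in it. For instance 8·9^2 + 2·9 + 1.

[0] 12 ≡ 2^(2 + 1) + 2^2 (base 2). Lift 3: 108. −1: 107.
[1] 107 ≡ 3^(3 + 1) + 2·3^2 + 2·3 + 2 (base 3). Lift 4: 1066. −1: 1065.
[2] 1065 ≡ 4^(4 + 1) + 2·4^2 + 2·4 + 1 (base 4). Lift 5: 15686. −1: 15685.
[3] 15685 ≡ 5^(5 + 1) + 2·5^2 + 2·5 (base 5). Lift 6: 280020. −1: 280019.
[4] 280019 ≡ 6^(6 + 1) + 2·6^2 + 6 + 5 (base 6). Lift 7: 5764911. −1: 5764910.
[5] 5764910 ≡ 7^(7 + 1) + 2·7^2 + 7 + 4 (base 7). Lift 8: 134217868. −1: 134217867.
[6] 134217867 ≡ 8^(8 + 1) + 2·8^2 + 8 + 3 (base 8). Lift 9: 3486784575. −1: 3486784574.
[7] 3486784574 ≡ 9^(9 + 1) + 2·9^2 + 9 + 2 (base 9). Lift 10: 100000000212. −1: 100000000211.

9^(9 + 1) + 2·9^2 + 9 + 2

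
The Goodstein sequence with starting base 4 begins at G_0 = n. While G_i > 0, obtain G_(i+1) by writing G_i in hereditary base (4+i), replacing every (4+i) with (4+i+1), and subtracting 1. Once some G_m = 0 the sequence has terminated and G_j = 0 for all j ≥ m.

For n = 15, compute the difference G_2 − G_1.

2

i=0: 15 = 3·4 + 3 (b=4); 4→5: 3·5 + 3 = 18; 18−1 = 17
i=1: 17 = 3·5 + 2 (b=5); 5→6: 3·6 + 2 = 20; 20−1 = 19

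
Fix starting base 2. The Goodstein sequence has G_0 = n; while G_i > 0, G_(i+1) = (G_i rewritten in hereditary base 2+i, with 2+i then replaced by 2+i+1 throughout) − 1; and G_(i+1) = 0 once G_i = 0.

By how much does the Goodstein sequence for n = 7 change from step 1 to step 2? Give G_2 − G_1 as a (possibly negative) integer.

229

i=0: 7 = 2^2 + 2 + 1 (b=2); 2→3: 3^3 + 3 + 1 = 31; 31−1 = 30
i=1: 30 = 3^3 + 3 (b=3); 3→4: 4^4 + 4 = 260; 260−1 = 259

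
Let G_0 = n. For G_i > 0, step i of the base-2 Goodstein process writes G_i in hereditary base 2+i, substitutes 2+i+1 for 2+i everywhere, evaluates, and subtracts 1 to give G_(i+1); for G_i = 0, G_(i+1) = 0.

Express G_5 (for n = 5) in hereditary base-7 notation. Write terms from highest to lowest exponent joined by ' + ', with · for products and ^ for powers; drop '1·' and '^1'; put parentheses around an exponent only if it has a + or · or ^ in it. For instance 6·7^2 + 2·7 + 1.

i=0: 5 = 2^2 + 1 (b=2); 2→3: 3^3 + 1 = 28; 28−1 = 27
i=1: 27 = 3^3 (b=3); 3→4: 4^4 = 256; 256−1 = 255
i=2: 255 = 3·4^3 + 3·4^2 + 3·4 + 3 (b=4); 4→5: 3·5^3 + 3·5^2 + 3·5 + 3 = 468; 468−1 = 467
i=3: 467 = 3·5^3 + 3·5^2 + 3·5 + 2 (b=5); 5→6: 3·6^3 + 3·6^2 + 3·6 + 2 = 776; 776−1 = 775
i=4: 775 = 3·6^3 + 3·6^2 + 3·6 + 1 (b=6); 6→7: 3·7^3 + 3·7^2 + 3·7 + 1 = 1198; 1198−1 = 1197
i=5: 1197 = 3·7^3 + 3·7^2 + 3·7 (b=7); 7→8: 3·8^3 + 3·8^2 + 3·8 = 1752; 1752−1 = 1751

3·7^3 + 3·7^2 + 3·7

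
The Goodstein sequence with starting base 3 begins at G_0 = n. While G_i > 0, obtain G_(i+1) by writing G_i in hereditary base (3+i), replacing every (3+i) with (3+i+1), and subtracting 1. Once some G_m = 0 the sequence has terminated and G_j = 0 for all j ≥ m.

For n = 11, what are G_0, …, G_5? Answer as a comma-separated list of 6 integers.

(0) 11|_3 = 3^2 + 2 ↦ 4^2 + 2|_4 = 18 ⇒ 17
(1) 17|_4 = 4^2 + 1 ↦ 5^2 + 1|_5 = 26 ⇒ 25
(2) 25|_5 = 5^2 ↦ 6^2|_6 = 36 ⇒ 35
(3) 35|_6 = 5·6 + 5 ↦ 5·7 + 5|_7 = 40 ⇒ 39
(4) 39|_7 = 5·7 + 4 ↦ 5·8 + 4|_8 = 44 ⇒ 43

11, 17, 25, 35, 39, 43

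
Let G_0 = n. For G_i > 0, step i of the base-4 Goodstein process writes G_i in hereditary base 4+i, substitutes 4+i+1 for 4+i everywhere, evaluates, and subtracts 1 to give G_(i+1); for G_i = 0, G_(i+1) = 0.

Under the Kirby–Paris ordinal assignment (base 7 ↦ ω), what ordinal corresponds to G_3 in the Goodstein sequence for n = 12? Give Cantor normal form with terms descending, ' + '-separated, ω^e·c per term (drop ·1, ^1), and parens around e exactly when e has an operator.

ω·2 + 2

i=0: 12 = 3·4 (b=4); 4→5: 3·5 = 15; 15−1 = 14
i=1: 14 = 2·5 + 4 (b=5); 5→6: 2·6 + 4 = 16; 16−1 = 15
i=2: 15 = 2·6 + 3 (b=6); 6→7: 2·7 + 3 = 17; 17−1 = 16
i=3: 16 = 2·7 + 2 (b=7); 7→8: 2·8 + 2 = 18; 18−1 = 17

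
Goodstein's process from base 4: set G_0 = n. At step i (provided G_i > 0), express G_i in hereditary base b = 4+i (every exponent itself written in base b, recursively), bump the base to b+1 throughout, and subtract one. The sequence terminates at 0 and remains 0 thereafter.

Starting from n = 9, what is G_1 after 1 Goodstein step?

10

9 —HB4→ 2·4 + 1 —bump→ 2·5 + 1 = 11 —(−1)→ 10
10 —HB5→ 2·5 —bump→ 2·6 = 12 —(−1)→ 11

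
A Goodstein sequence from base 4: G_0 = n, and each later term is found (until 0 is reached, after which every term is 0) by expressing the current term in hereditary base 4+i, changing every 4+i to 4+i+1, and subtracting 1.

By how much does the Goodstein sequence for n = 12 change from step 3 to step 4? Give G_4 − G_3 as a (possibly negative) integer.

1

step 0: 12 = 3·4; sub 5 for 4: 3·5; = 15; G_1 = 15−1 = 14
step 1: 14 = 2·5 + 4; sub 6 for 5: 2·6 + 4; = 16; G_2 = 16−1 = 15
step 2: 15 = 2·6 + 3; sub 7 for 6: 2·7 + 3; = 17; G_3 = 17−1 = 16
step 3: 16 = 2·7 + 2; sub 8 for 7: 2·8 + 2; = 18; G_4 = 18−1 = 17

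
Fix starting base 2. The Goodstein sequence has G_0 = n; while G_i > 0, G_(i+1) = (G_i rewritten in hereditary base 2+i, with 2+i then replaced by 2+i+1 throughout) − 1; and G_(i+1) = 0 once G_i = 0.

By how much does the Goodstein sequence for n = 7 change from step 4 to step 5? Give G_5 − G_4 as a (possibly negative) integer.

G_0=7  [base 2] 2^2 + 2 + 1  →[2↦3]→  3^3 + 3 + 1 = 31  −1 ⇒ G_1=30
G_1=30  [base 3] 3^3 + 3  →[3↦4]→  4^4 + 4 = 260  −1 ⇒ G_2=259
G_2=259  [base 4] 4^4 + 3  →[4↦5]→  5^5 + 3 = 3128  −1 ⇒ G_3=3127
G_3=3127  [base 5] 5^5 + 2  →[5↦6]→  6^6 + 2 = 46658  −1 ⇒ G_4=46657
G_4=46657  [base 6] 6^6 + 1  →[6↦7]→  7^7 + 1 = 823544  −1 ⇒ G_5=823543

776886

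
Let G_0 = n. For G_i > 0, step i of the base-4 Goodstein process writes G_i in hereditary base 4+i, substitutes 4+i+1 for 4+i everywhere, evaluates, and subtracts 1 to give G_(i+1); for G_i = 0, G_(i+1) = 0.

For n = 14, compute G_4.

21

G_0 = 14. HB_4(14) = 3·4 + 2. Bump = 17. G_1 = 16.
G_1 = 16. HB_5(16) = 3·5 + 1. Bump = 19. G_2 = 18.
G_2 = 18. HB_6(18) = 3·6. Bump = 21. G_3 = 20.
G_3 = 20. HB_7(20) = 2·7 + 6. Bump = 22. G_4 = 21.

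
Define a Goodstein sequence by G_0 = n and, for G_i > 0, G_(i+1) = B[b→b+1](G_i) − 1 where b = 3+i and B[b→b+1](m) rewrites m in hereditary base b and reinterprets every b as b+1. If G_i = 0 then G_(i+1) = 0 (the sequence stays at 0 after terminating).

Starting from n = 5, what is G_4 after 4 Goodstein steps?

G_0=5  [base 3] 3 + 2  →[3↦4]→  4 + 2 = 6  −1 ⇒ G_1=5
G_1=5  [base 4] 4 + 1  →[4↦5]→  5 + 1 = 6  −1 ⇒ G_2=5
G_2=5  [base 5] 5  →[5↦6]→  6 = 6  −1 ⇒ G_3=5
G_3=5  [base 6] 5  →[6↦7]→  5 = 5  −1 ⇒ G_4=4

4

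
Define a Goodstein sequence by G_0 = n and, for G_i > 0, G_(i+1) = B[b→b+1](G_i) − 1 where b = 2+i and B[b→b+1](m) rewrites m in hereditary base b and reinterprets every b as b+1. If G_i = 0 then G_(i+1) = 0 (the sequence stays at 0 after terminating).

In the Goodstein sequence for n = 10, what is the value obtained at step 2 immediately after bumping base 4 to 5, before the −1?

G_0=10  [base 2] 2^(2 + 1) + 2  →[2↦3]→  3^(3 + 1) + 3 = 84  −1 ⇒ G_1=83
G_1=83  [base 3] 3^(3 + 1) + 2  →[3↦4]→  4^(4 + 1) + 2 = 1026  −1 ⇒ G_2=1025
G_2=1025  [base 4] 4^(4 + 1) + 1  →[4↦5]→  5^(5 + 1) + 1 = 15626  −1 ⇒ G_3=15625

15626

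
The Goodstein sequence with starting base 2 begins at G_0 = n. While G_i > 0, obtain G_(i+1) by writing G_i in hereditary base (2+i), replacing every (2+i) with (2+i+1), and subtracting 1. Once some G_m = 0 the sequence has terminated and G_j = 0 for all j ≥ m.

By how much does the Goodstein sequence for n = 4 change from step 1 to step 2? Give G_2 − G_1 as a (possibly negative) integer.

base 2: 4 = 2^2; at 3: 3^3 = 27; next = 26
base 3: 26 = 2·3^2 + 2·3 + 2; at 4: 2·4^2 + 2·4 + 2 = 42; next = 41

15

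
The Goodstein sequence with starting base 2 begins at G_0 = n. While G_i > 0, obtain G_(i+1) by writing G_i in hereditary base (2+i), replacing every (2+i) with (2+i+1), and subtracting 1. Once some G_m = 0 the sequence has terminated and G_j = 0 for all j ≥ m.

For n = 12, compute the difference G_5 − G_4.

5484891

i=0: 12 = 2^(2 + 1) + 2^2 (b=2); 2→3: 3^(3 + 1) + 3^3 = 108; 108−1 = 107
i=1: 107 = 3^(3 + 1) + 2·3^2 + 2·3 + 2 (b=3); 3→4: 4^(4 + 1) + 2·4^2 + 2·4 + 2 = 1066; 1066−1 = 1065
i=2: 1065 = 4^(4 + 1) + 2·4^2 + 2·4 + 1 (b=4); 4→5: 5^(5 + 1) + 2·5^2 + 2·5 + 1 = 15686; 15686−1 = 15685
i=3: 15685 = 5^(5 + 1) + 2·5^2 + 2·5 (b=5); 5→6: 6^(6 + 1) + 2·6^2 + 2·6 = 280020; 280020−1 = 280019
i=4: 280019 = 6^(6 + 1) + 2·6^2 + 6 + 5 (b=6); 6→7: 7^(7 + 1) + 2·7^2 + 7 + 5 = 5764911; 5764911−1 = 5764910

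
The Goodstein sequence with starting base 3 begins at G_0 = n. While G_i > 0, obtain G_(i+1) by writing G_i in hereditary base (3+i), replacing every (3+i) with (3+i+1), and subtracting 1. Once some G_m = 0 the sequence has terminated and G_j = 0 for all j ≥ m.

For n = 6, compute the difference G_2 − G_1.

0

6 —HB3→ 2·3 —bump→ 2·4 = 8 —(−1)→ 7
7 —HB4→ 4 + 3 —bump→ 5 + 3 = 8 —(−1)→ 7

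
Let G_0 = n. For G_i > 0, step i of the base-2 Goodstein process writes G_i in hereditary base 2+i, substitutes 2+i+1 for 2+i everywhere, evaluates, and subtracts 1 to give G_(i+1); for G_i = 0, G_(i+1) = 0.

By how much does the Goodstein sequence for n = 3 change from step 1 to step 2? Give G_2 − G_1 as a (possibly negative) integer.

0

3 —HB2→ 2 + 1 —bump→ 3 + 1 = 4 —(−1)→ 3
3 —HB3→ 3 —bump→ 4 = 4 —(−1)→ 3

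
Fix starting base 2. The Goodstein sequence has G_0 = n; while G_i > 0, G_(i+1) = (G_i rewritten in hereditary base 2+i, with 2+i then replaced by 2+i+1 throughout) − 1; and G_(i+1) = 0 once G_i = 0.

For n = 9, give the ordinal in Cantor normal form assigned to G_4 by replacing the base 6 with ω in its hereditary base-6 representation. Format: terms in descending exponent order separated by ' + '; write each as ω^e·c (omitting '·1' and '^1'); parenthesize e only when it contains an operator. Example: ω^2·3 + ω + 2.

(0) 9|_2 = 2^(2 + 1) + 1 ↦ 3^(3 + 1) + 1|_3 = 82 ⇒ 81
(1) 81|_3 = 3^(3 + 1) ↦ 4^(4 + 1)|_4 = 1024 ⇒ 1023
(2) 1023|_4 = 3·4^4 + 3·4^3 + 3·4^2 + 3·4 + 3 ↦ 3·5^5 + 3·5^3 + 3·5^2 + 3·5 + 3|_5 = 9843 ⇒ 9842
(3) 9842|_5 = 3·5^5 + 3·5^3 + 3·5^2 + 3·5 + 2 ↦ 3·6^6 + 3·6^3 + 3·6^2 + 3·6 + 2|_6 = 140744 ⇒ 140743
(4) 140743|_6 = 3·6^6 + 3·6^3 + 3·6^2 + 3·6 + 1 ↦ 3·7^7 + 3·7^3 + 3·7^2 + 3·7 + 1|_7 = 2471827 ⇒ 2471826

ω^ω·3 + ω^3·3 + ω^2·3 + ω·3 + 1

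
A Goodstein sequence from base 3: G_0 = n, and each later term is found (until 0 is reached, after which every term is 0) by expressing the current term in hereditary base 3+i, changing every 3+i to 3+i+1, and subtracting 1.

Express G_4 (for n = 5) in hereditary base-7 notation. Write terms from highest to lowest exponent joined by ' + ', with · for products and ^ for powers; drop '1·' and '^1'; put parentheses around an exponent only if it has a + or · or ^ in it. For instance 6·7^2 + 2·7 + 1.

4

G_0 = 5. HB_3(5) = 3 + 2. Bump = 6. G_1 = 5.
G_1 = 5. HB_4(5) = 4 + 1. Bump = 6. G_2 = 5.
G_2 = 5. HB_5(5) = 5. Bump = 6. G_3 = 5.
G_3 = 5. HB_6(5) = 5. Bump = 5. G_4 = 4.
G_4 = 4. HB_7(4) = 4. Bump = 4. G_5 = 3.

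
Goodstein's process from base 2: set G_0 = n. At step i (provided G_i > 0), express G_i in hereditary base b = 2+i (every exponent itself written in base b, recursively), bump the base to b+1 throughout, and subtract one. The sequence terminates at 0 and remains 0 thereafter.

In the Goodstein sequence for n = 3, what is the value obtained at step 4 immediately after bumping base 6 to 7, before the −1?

1

base 2: 3 = 2 + 1; at 3: 3 + 1 = 4; next = 3
base 3: 3 = 3; at 4: 4 = 4; next = 3
base 4: 3 = 3; at 5: 3 = 3; next = 2
base 5: 2 = 2; at 6: 2 = 2; next = 1
base 6: 1 = 1; at 7: 1 = 1; next = 0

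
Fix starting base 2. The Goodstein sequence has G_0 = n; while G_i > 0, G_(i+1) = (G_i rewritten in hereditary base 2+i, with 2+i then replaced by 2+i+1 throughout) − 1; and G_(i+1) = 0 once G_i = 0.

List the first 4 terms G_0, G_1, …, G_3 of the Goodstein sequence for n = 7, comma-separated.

7, 30, 259, 3127

base 2: 7 = 2^2 + 2 + 1; at 3: 3^3 + 3 + 1 = 31; next = 30
base 3: 30 = 3^3 + 3; at 4: 4^4 + 4 = 260; next = 259
base 4: 259 = 4^4 + 3; at 5: 5^5 + 3 = 3128; next = 3127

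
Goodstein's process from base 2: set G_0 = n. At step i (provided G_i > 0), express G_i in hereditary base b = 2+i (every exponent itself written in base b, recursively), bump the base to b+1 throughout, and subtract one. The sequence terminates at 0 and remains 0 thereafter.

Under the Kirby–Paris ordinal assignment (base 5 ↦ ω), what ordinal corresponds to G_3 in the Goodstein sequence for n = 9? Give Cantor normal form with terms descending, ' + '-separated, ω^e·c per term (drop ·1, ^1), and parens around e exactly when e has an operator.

[0] 9 ≡ 2^(2 + 1) + 1 (base 2). Lift 3: 82. −1: 81.
[1] 81 ≡ 3^(3 + 1) (base 3). Lift 4: 1024. −1: 1023.
[2] 1023 ≡ 3·4^4 + 3·4^3 + 3·4^2 + 3·4 + 3 (base 4). Lift 5: 9843. −1: 9842.

ω^ω·3 + ω^3·3 + ω^2·3 + ω·3 + 2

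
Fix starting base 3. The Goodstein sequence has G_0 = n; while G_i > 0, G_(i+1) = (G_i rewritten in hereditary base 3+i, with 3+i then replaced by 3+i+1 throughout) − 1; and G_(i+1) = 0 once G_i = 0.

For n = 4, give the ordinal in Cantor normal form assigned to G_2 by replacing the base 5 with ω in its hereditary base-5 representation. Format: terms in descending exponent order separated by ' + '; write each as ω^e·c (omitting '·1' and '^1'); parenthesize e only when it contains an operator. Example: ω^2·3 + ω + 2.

step 0: 4 = 3 + 1; sub 4 for 3: 4 + 1; = 5; G_1 = 5−1 = 4
step 1: 4 = 4; sub 5 for 4: 5; = 5; G_2 = 5−1 = 4
step 2: 4 = 4; sub 6 for 5: 4; = 4; G_3 = 4−1 = 3

4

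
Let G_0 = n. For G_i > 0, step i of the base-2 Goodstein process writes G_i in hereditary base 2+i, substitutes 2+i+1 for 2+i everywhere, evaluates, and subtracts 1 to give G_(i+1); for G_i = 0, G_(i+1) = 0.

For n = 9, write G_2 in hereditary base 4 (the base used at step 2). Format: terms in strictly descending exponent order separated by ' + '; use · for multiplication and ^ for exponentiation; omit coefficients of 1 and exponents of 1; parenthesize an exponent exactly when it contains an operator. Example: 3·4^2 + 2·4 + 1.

base 2: 9 = 2^(2 + 1) + 1; at 3: 3^(3 + 1) + 1 = 82; next = 81
base 3: 81 = 3^(3 + 1); at 4: 4^(4 + 1) = 1024; next = 1023
base 4: 1023 = 3·4^4 + 3·4^3 + 3·4^2 + 3·4 + 3; at 5: 3·5^5 + 3·5^3 + 3·5^2 + 3·5 + 3 = 9843; next = 9842

3·4^4 + 3·4^3 + 3·4^2 + 3·4 + 3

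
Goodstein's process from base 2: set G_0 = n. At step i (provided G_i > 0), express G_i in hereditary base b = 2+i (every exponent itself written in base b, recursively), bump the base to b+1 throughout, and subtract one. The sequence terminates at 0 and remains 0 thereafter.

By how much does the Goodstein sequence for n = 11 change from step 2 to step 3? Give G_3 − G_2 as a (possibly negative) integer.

step 0: 11 = 2^(2 + 1) + 2 + 1; sub 3 for 2: 3^(3 + 1) + 3 + 1; = 85; G_1 = 85−1 = 84
step 1: 84 = 3^(3 + 1) + 3; sub 4 for 3: 4^(4 + 1) + 4; = 1028; G_2 = 1028−1 = 1027
step 2: 1027 = 4^(4 + 1) + 3; sub 5 for 4: 5^(5 + 1) + 3; = 15628; G_3 = 15628−1 = 15627

14600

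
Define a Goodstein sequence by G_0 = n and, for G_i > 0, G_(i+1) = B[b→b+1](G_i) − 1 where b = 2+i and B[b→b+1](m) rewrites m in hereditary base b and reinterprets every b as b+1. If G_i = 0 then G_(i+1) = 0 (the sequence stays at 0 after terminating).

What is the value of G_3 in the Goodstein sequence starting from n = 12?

step 0: 12 = 2^(2 + 1) + 2^2; sub 3 for 2: 3^(3 + 1) + 3^3; = 108; G_1 = 108−1 = 107
step 1: 107 = 3^(3 + 1) + 2·3^2 + 2·3 + 2; sub 4 for 3: 4^(4 + 1) + 2·4^2 + 2·4 + 2; = 1066; G_2 = 1066−1 = 1065
step 2: 1065 = 4^(4 + 1) + 2·4^2 + 2·4 + 1; sub 5 for 4: 5^(5 + 1) + 2·5^2 + 2·5 + 1; = 15686; G_3 = 15686−1 = 15685
step 3: 15685 = 5^(5 + 1) + 2·5^2 + 2·5; sub 6 for 5: 6^(6 + 1) + 2·6^2 + 2·6; = 280020; G_4 = 280020−1 = 280019

15685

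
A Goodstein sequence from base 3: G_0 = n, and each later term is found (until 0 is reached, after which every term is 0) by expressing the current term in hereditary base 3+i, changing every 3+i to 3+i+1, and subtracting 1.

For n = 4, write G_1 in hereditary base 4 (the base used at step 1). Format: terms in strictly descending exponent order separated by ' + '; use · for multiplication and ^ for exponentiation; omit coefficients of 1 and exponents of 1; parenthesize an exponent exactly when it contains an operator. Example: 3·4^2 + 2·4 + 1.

G_0 = 4. HB_3(4) = 3 + 1. Bump = 5. G_1 = 4.
G_1 = 4. HB_4(4) = 4. Bump = 5. G_2 = 4.

4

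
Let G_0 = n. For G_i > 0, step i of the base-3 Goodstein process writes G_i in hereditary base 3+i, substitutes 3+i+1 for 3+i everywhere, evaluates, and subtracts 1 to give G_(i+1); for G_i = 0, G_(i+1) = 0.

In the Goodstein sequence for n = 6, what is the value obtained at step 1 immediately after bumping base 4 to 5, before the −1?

8

(0) 6|_3 = 2·3 ↦ 2·4|_4 = 8 ⇒ 7
(1) 7|_4 = 4 + 3 ↦ 5 + 3|_5 = 8 ⇒ 7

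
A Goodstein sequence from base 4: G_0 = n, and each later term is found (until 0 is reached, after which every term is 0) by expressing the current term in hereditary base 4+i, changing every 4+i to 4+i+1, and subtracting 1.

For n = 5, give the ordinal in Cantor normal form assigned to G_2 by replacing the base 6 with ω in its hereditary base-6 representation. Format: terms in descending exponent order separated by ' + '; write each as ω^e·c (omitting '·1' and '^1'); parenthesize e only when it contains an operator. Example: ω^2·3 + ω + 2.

5 —HB4→ 4 + 1 —bump→ 5 + 1 = 6 —(−1)→ 5
5 —HB5→ 5 —bump→ 6 = 6 —(−1)→ 5
5 —HB6→ 5 —bump→ 5 = 5 —(−1)→ 4

5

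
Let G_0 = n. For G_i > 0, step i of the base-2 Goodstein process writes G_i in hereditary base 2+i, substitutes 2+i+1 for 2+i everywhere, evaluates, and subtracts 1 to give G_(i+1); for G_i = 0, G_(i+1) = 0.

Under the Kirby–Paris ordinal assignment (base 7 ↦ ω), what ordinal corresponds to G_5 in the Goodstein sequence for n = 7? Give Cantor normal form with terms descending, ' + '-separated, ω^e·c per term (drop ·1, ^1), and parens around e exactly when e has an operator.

(0) 7|_2 = 2^2 + 2 + 1 ↦ 3^3 + 3 + 1|_3 = 31 ⇒ 30
(1) 30|_3 = 3^3 + 3 ↦ 4^4 + 4|_4 = 260 ⇒ 259
(2) 259|_4 = 4^4 + 3 ↦ 5^5 + 3|_5 = 3128 ⇒ 3127
(3) 3127|_5 = 5^5 + 2 ↦ 6^6 + 2|_6 = 46658 ⇒ 46657
(4) 46657|_6 = 6^6 + 1 ↦ 7^7 + 1|_7 = 823544 ⇒ 823543
(5) 823543|_7 = 7^7 ↦ 8^8|_8 = 16777216 ⇒ 16777215

ω^ω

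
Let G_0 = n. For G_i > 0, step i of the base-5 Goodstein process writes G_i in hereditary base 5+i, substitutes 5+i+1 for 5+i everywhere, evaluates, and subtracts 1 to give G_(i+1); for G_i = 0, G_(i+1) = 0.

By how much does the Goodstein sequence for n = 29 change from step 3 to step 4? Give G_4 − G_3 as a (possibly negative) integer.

16

i=0: 29 = 5^2 + 4 (b=5); 5→6: 6^2 + 4 = 40; 40−1 = 39
i=1: 39 = 6^2 + 3 (b=6); 6→7: 7^2 + 3 = 52; 52−1 = 51
i=2: 51 = 7^2 + 2 (b=7); 7→8: 8^2 + 2 = 66; 66−1 = 65
i=3: 65 = 8^2 + 1 (b=8); 8→9: 9^2 + 1 = 82; 82−1 = 81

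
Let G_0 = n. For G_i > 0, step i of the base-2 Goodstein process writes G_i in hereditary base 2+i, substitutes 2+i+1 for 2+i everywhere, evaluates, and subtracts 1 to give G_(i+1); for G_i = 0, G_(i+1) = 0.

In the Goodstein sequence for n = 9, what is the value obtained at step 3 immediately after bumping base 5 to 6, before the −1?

[0] 9 ≡ 2^(2 + 1) + 1 (base 2). Lift 3: 82. −1: 81.
[1] 81 ≡ 3^(3 + 1) (base 3). Lift 4: 1024. −1: 1023.
[2] 1023 ≡ 3·4^4 + 3·4^3 + 3·4^2 + 3·4 + 3 (base 4). Lift 5: 9843. −1: 9842.

140744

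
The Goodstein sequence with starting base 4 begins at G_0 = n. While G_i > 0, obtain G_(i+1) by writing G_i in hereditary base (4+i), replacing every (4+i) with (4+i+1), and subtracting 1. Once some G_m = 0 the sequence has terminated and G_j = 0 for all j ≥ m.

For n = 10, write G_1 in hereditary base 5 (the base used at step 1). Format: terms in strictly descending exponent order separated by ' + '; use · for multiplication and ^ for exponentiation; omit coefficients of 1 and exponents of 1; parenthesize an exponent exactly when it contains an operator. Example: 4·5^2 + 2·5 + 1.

2·5 + 1

10 —HB4→ 2·4 + 2 —bump→ 2·5 + 2 = 12 —(−1)→ 11
11 —HB5→ 2·5 + 1 —bump→ 2·6 + 1 = 13 —(−1)→ 12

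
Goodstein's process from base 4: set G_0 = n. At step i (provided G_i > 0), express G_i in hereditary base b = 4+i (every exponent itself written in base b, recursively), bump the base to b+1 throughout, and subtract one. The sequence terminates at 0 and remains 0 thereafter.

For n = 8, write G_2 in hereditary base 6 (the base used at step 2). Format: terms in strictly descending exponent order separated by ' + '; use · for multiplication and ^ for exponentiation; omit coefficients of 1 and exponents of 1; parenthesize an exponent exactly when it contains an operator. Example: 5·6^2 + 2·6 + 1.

step 0: 8 = 2·4; sub 5 for 4: 2·5; = 10; G_1 = 10−1 = 9
step 1: 9 = 5 + 4; sub 6 for 5: 6 + 4; = 10; G_2 = 10−1 = 9

6 + 3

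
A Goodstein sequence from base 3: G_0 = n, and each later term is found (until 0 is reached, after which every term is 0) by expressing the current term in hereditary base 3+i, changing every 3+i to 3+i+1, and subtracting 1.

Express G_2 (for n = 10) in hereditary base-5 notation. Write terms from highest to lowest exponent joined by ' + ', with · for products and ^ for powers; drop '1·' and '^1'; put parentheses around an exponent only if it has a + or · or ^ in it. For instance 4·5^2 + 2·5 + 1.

G_0=10  [base 3] 3^2 + 1  →[3↦4]→  4^2 + 1 = 17  −1 ⇒ G_1=16
G_1=16  [base 4] 4^2  →[4↦5]→  5^2 = 25  −1 ⇒ G_2=24
G_2=24  [base 5] 4·5 + 4  →[5↦6]→  4·6 + 4 = 28  −1 ⇒ G_3=27

4·5 + 4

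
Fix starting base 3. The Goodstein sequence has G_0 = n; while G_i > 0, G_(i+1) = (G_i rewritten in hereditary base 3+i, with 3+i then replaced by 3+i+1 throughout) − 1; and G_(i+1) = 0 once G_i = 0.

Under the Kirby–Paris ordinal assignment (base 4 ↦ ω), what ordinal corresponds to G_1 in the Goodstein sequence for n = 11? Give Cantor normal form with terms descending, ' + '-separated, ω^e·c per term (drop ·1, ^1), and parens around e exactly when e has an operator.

ω^2 + 1

i=0: 11 = 3^2 + 2 (b=3); 3→4: 4^2 + 2 = 18; 18−1 = 17
i=1: 17 = 4^2 + 1 (b=4); 4→5: 5^2 + 1 = 26; 26−1 = 25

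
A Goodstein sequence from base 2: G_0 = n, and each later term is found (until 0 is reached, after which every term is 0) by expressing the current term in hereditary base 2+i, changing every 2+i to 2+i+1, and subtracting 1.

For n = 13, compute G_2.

1279

(0) 13|_2 = 2^(2 + 1) + 2^2 + 1 ↦ 3^(3 + 1) + 3^3 + 1|_3 = 109 ⇒ 108
(1) 108|_3 = 3^(3 + 1) + 3^3 ↦ 4^(4 + 1) + 4^4|_4 = 1280 ⇒ 1279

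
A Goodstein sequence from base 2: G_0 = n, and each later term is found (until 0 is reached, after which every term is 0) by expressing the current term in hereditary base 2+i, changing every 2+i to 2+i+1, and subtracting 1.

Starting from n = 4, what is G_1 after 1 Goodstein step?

26

base 2: 4 = 2^2; at 3: 3^3 = 27; next = 26
base 3: 26 = 2·3^2 + 2·3 + 2; at 4: 2·4^2 + 2·4 + 2 = 42; next = 41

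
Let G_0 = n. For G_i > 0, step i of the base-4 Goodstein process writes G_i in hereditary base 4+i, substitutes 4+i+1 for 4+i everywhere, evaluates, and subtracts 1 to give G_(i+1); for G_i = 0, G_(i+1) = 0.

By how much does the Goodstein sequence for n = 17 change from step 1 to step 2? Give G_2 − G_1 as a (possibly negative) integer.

10

G_0=17  [base 4] 4^2 + 1  →[4↦5]→  5^2 + 1 = 26  −1 ⇒ G_1=25
G_1=25  [base 5] 5^2  →[5↦6]→  6^2 = 36  −1 ⇒ G_2=35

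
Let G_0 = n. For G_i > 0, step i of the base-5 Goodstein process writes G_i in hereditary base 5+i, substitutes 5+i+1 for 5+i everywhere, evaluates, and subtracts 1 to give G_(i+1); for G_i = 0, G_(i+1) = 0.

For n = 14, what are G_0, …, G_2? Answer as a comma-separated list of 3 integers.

base 5: 14 = 2·5 + 4; at 6: 2·6 + 4 = 16; next = 15
base 6: 15 = 2·6 + 3; at 7: 2·7 + 3 = 17; next = 16

14, 15, 16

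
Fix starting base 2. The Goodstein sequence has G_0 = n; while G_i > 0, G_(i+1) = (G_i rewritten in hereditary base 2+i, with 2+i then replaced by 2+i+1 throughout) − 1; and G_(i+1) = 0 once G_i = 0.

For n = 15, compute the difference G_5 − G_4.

6261751

step 0: 15 = 2^(2 + 1) + 2^2 + 2 + 1; sub 3 for 2: 3^(3 + 1) + 3^3 + 3 + 1; = 112; G_1 = 112−1 = 111
step 1: 111 = 3^(3 + 1) + 3^3 + 3; sub 4 for 3: 4^(4 + 1) + 4^4 + 4; = 1284; G_2 = 1284−1 = 1283
step 2: 1283 = 4^(4 + 1) + 4^4 + 3; sub 5 for 4: 5^(5 + 1) + 5^5 + 3; = 18753; G_3 = 18753−1 = 18752
step 3: 18752 = 5^(5 + 1) + 5^5 + 2; sub 6 for 5: 6^(6 + 1) + 6^6 + 2; = 326594; G_4 = 326594−1 = 326593
step 4: 326593 = 6^(6 + 1) + 6^6 + 1; sub 7 for 6: 7^(7 + 1) + 7^7 + 1; = 6588345; G_5 = 6588345−1 = 6588344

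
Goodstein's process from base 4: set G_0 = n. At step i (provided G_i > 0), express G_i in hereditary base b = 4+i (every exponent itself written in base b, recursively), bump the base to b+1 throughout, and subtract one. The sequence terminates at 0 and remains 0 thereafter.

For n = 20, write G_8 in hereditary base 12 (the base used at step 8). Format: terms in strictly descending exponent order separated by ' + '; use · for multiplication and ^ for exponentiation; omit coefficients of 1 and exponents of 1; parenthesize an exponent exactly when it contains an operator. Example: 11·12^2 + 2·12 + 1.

9·12 + 7

G_0=20  [base 4] 4^2 + 4  →[4↦5]→  5^2 + 5 = 30  −1 ⇒ G_1=29
G_1=29  [base 5] 5^2 + 4  →[5↦6]→  6^2 + 4 = 40  −1 ⇒ G_2=39
G_2=39  [base 6] 6^2 + 3  →[6↦7]→  7^2 + 3 = 52  −1 ⇒ G_3=51
G_3=51  [base 7] 7^2 + 2  →[7↦8]→  8^2 + 2 = 66  −1 ⇒ G_4=65
G_4=65  [base 8] 8^2 + 1  →[8↦9]→  9^2 + 1 = 82  −1 ⇒ G_5=81
G_5=81  [base 9] 9^2  →[9↦10]→  10^2 = 100  −1 ⇒ G_6=99
G_6=99  [base 10] 9·10 + 9  →[10↦11]→  9·11 + 9 = 108  −1 ⇒ G_7=107
G_7=107  [base 11] 9·11 + 8  →[11↦12]→  9·12 + 8 = 116  −1 ⇒ G_8=115
G_8=115  [base 12] 9·12 + 7  →[12↦13]→  9·13 + 7 = 124  −1 ⇒ G_9=123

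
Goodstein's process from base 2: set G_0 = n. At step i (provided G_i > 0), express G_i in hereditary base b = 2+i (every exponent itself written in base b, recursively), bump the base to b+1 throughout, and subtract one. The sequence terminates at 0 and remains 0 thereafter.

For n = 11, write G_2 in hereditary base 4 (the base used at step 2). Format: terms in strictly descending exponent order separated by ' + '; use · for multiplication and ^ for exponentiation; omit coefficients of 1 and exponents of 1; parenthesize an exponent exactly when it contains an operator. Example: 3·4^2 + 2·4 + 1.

(0) 11|_2 = 2^(2 + 1) + 2 + 1 ↦ 3^(3 + 1) + 3 + 1|_3 = 85 ⇒ 84
(1) 84|_3 = 3^(3 + 1) + 3 ↦ 4^(4 + 1) + 4|_4 = 1028 ⇒ 1027
(2) 1027|_4 = 4^(4 + 1) + 3 ↦ 5^(5 + 1) + 3|_5 = 15628 ⇒ 15627

4^(4 + 1) + 3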